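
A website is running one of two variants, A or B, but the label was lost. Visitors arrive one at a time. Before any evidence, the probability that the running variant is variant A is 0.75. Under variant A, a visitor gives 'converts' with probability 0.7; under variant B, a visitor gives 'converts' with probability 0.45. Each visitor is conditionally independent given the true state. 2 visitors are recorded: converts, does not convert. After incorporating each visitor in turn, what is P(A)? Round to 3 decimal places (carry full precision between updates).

Each posterior becomes the prior for the next update.
After 'converts': P(A) = 0.7·0.7500 / (0.7·0.7500 + 0.45·0.2500) ≈ 0.8235
After 'does not convert': P(A) = 0.3·0.8235 / (0.3·0.8235 + 0.55·0.1765) ≈ 0.7179

0.718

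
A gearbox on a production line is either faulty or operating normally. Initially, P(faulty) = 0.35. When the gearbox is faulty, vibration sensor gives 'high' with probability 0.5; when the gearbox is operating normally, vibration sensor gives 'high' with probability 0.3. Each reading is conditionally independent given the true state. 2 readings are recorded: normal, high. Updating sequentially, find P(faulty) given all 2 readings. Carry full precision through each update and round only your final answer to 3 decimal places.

After 'normal': P(faulty) = 0.5·0.3500 / (0.5·0.3500 + 0.7·0.6500) ≈ 0.2778
After 'high': P(faulty) = 0.5·0.2778 / (0.5·0.2778 + 0.3·0.7222) ≈ 0.3906

0.391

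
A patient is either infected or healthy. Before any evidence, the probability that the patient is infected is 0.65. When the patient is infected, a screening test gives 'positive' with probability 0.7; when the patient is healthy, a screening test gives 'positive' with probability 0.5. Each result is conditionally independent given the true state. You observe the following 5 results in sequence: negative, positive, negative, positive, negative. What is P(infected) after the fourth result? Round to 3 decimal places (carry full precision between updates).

0.567

After 'negative': P(infected) = 0.3·0.6500 / (0.3·0.6500 + 0.5·0.3500) ≈ 0.5270
After 'positive': P(infected) = 0.7·0.5270 / (0.7·0.5270 + 0.5·0.4730) ≈ 0.6094
After 'negative': P(infected) = 0.3·0.6094 / (0.3·0.6094 + 0.5·0.3906) ≈ 0.4835
After 'positive': P(infected) = 0.7·0.4835 / (0.7·0.4835 + 0.5·0.5165) ≈ 0.5672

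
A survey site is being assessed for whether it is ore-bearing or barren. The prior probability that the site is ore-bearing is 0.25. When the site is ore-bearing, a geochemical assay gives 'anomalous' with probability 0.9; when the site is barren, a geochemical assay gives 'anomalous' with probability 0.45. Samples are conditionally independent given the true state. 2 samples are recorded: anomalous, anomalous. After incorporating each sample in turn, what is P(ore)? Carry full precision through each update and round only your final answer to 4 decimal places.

Each posterior becomes the prior for the next update.
After 'anomalous': P(ore) = 0.9·0.2500 / (0.9·0.2500 + 0.45·0.7500) ≈ 0.4000
After 'anomalous': P(ore) = 0.9·0.4000 / (0.9·0.4000 + 0.45·0.6000) ≈ 0.5714

0.5714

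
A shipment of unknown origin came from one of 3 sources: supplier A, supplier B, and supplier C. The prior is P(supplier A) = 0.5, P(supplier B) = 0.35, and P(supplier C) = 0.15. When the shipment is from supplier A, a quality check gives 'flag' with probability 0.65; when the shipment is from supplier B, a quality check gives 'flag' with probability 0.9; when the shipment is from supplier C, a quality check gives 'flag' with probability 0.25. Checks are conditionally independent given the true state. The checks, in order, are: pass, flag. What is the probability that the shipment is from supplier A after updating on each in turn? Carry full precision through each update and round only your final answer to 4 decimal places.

After 'pass': normaliser = 0.35·0.5000 + 0.1·0.3500 + 0.75·0.1500; P(supplier A) ≈ 0.5426, P(supplier B) ≈ 0.1085, P(supplier C) ≈ 0.3488
After 'flag': normaliser = 0.65·0.5426 + 0.9·0.1085 + 0.25·0.3488; P(supplier A) ≈ 0.6561, P(supplier B) ≈ 0.1817, P(supplier C) ≈ 0.1622

0.6561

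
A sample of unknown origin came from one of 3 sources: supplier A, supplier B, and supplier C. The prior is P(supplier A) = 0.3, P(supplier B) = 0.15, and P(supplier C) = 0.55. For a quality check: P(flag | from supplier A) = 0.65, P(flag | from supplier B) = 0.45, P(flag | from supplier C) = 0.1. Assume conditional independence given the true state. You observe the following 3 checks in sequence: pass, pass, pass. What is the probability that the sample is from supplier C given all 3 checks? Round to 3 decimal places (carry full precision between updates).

0.914

Apply Bayes' rule sequentially, carrying P(supplier C) forward.
After 'pass': normaliser = 0.35·0.3000 + 0.55·0.1500 + 0.9·0.5500; P(supplier A) ≈ 0.1538, P(supplier B) ≈ 0.1209, P(supplier C) ≈ 0.7253
After 'pass': normaliser = 0.35·0.1538 + 0.55·0.1209 + 0.9·0.7253; P(supplier A) ≈ 0.0697, P(supplier B) ≈ 0.0860, P(supplier C) ≈ 0.8443
After 'pass': normaliser = 0.35·0.0697 + 0.55·0.0860 + 0.9·0.8443; P(supplier A) ≈ 0.0293, P(supplier B) ≈ 0.0569, P(supplier C) ≈ 0.9138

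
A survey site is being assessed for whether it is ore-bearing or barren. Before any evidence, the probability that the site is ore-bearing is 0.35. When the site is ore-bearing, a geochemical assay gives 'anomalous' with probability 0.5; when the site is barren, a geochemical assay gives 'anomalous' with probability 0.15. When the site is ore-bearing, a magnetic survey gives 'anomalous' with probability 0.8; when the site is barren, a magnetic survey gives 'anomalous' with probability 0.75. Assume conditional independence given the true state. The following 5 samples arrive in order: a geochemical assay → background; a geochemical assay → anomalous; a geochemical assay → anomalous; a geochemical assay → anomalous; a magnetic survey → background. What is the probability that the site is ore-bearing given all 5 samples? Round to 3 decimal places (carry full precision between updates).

Each posterior becomes the prior for the next update.
After a geochemical assay='background': P(ore) = 0.5·0.3500 / (0.5·0.3500 + 0.85·0.6500) ≈ 0.2405
After a geochemical assay='anomalous': P(ore) = 0.5·0.2405 / (0.5·0.2405 + 0.15·0.7595) ≈ 0.5136
After a geochemical assay='anomalous': P(ore) = 0.5·0.5136 / (0.5·0.5136 + 0.15·0.4864) ≈ 0.7787
After a geochemical assay='anomalous': P(ore) = 0.5·0.7787 / (0.5·0.7787 + 0.15·0.2213) ≈ 0.9215
After a magnetic survey='background': P(ore) = 0.2·0.9215 / (0.2·0.9215 + 0.25·0.0785) ≈ 0.9037

0.904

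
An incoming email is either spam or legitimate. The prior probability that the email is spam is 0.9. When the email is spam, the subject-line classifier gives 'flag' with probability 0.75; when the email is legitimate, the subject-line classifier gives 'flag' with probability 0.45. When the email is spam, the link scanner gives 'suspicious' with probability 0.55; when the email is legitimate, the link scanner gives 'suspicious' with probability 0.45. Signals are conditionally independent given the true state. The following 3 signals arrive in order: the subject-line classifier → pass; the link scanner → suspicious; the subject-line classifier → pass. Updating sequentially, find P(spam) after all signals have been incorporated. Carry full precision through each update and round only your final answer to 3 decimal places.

After the subject-line classifier='pass': P(spam) = 0.25·0.9000 / (0.25·0.9000 + 0.55·0.1000) ≈ 0.8036
After the link scanner='suspicious': P(spam) = 0.55·0.8036 / (0.55·0.8036 + 0.45·0.1964) ≈ 0.8333
After the subject-line classifier='pass': P(spam) = 0.25·0.8333 / (0.25·0.8333 + 0.55·0.1667) ≈ 0.6944

0.694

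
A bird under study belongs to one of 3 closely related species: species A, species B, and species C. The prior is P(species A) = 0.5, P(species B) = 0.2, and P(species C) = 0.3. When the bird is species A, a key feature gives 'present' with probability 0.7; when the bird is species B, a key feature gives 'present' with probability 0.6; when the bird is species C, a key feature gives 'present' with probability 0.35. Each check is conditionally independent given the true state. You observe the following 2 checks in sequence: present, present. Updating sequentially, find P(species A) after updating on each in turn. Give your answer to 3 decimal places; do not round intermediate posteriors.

After 'present': normaliser = 0.7·0.5000 + 0.6·0.2000 + 0.35·0.3000; P(species A) ≈ 0.6087, P(species B) ≈ 0.2087, P(species C) ≈ 0.1826
After 'present': normaliser = 0.7·0.6087 + 0.6·0.2087 + 0.35·0.1826; P(species A) ≈ 0.6926, P(species B) ≈ 0.2035, P(species C) ≈ 0.1039

0.693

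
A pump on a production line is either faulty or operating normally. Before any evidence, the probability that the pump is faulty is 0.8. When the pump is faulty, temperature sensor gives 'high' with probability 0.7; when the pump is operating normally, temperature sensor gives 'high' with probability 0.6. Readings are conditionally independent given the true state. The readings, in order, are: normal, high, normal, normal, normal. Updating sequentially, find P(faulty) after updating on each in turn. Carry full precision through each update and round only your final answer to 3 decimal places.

After 'normal': P(faulty) = 0.3·0.8000 / (0.3·0.8000 + 0.4·0.2000) ≈ 0.7500
After 'high': P(faulty) = 0.7·0.7500 / (0.7·0.7500 + 0.6·0.2500) ≈ 0.7778
After 'normal': P(faulty) = 0.3·0.7778 / (0.3·0.7778 + 0.4·0.2222) ≈ 0.7241
After 'normal': P(faulty) = 0.3·0.7241 / (0.3·0.7241 + 0.4·0.2759) ≈ 0.6632
After 'normal': P(faulty) = 0.3·0.6632 / (0.3·0.6632 + 0.4·0.3368) ≈ 0.5962

0.596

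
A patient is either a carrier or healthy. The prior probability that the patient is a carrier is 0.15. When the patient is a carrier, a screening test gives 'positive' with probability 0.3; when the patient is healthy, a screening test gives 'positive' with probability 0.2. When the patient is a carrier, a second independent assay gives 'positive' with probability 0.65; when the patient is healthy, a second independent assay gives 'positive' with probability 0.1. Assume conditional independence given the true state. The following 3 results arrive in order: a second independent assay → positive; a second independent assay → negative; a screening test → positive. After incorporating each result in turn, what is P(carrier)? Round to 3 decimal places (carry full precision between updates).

0.401

After a second independent assay='positive': P(carrier) = 0.65·0.1500 / (0.65·0.1500 + 0.1·0.8500) ≈ 0.5342
After a second independent assay='negative': P(carrier) = 0.35·0.5342 / (0.35·0.5342 + 0.9·0.4658) ≈ 0.3085
After a screening test='positive': P(carrier) = 0.3·0.3085 / (0.3·0.3085 + 0.2·0.6915) ≈ 0.4009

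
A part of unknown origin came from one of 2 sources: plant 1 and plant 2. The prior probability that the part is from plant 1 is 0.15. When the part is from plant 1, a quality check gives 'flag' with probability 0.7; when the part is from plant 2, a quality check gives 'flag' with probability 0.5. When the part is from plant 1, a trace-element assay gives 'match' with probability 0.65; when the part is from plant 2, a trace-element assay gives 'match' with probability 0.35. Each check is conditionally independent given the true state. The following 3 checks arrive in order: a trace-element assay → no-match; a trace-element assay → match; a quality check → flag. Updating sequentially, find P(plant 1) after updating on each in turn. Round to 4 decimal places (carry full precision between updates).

0.1981

After a trace-element assay='no-match': P(plant 1) = 0.35·0.1500 / (0.35·0.1500 + 0.65·0.8500) ≈ 0.0868
After a trace-element assay='match': P(plant 1) = 0.65·0.0868 / (0.65·0.0868 + 0.35·0.9132) ≈ 0.1500
After a quality check='flag': P(plant 1) = 0.7·0.1500 / (0.7·0.1500 + 0.5·0.8500) ≈ 0.1981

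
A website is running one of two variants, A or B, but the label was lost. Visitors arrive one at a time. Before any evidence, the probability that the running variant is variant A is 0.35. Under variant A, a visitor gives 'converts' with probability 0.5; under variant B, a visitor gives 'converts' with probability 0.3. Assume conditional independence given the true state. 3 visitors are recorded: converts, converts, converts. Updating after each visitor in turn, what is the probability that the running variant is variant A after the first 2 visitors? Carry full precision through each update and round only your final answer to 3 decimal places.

Each posterior becomes the prior for the next update.
After 'converts': P(A) = 0.5·0.3500 / (0.5·0.3500 + 0.3·0.6500) ≈ 0.4730
After 'converts': P(A) = 0.5·0.4730 / (0.5·0.4730 + 0.3·0.5270) ≈ 0.5993

0.599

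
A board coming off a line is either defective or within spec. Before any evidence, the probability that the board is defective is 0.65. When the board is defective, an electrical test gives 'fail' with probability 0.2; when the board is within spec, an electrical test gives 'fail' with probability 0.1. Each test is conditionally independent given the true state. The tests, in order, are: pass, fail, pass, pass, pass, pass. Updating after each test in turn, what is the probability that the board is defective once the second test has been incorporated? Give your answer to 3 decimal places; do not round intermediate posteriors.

0.768

Apply Bayes' rule sequentially, carrying P(defective) forward.
After 'pass': P(defective) = 0.8·0.6500 / (0.8·0.6500 + 0.9·0.3500) ≈ 0.6228
After 'fail': P(defective) = 0.2·0.6228 / (0.2·0.6228 + 0.1·0.3772) ≈ 0.7675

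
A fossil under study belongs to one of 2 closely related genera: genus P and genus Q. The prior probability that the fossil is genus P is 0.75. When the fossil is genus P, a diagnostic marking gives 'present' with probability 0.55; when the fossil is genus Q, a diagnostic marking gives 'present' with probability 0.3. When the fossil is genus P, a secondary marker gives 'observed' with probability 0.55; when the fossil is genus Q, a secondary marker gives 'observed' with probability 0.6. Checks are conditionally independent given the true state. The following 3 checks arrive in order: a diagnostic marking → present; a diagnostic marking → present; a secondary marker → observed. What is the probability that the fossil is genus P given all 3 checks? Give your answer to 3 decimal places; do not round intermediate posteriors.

After a diagnostic marking='present': P(genus P) = 0.55·0.7500 / (0.55·0.7500 + 0.3·0.2500) ≈ 0.8462
After a diagnostic marking='present': P(genus P) = 0.55·0.8462 / (0.55·0.8462 + 0.3·0.1538) ≈ 0.9098
After a secondary marker='observed': P(genus P) = 0.55·0.9098 / (0.55·0.9098 + 0.6·0.0902) ≈ 0.9024

0.902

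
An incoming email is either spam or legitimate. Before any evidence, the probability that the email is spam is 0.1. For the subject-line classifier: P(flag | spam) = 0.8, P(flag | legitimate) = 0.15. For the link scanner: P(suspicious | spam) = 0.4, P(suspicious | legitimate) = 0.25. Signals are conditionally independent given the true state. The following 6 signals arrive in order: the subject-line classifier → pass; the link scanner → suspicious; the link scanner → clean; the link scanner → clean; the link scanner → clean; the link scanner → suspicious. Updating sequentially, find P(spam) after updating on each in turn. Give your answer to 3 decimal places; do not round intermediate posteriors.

0.033

Apply Bayes' rule sequentially, carrying P(spam) forward.
After the subject-line classifier='pass': P(spam) = 0.2·0.1000 / (0.2·0.1000 + 0.85·0.9000) ≈ 0.0255
After the link scanner='suspicious': P(spam) = 0.4·0.0255 / (0.4·0.0255 + 0.25·0.9745) ≈ 0.0402
After the link scanner='clean': P(spam) = 0.6·0.0402 / (0.6·0.0402 + 0.75·0.9598) ≈ 0.0324
After the link scanner='clean': P(spam) = 0.6·0.0324 / (0.6·0.0324 + 0.75·0.9676) ≈ 0.0261
After the link scanner='clean': P(spam) = 0.6·0.0261 / (0.6·0.0261 + 0.75·0.9739) ≈ 0.0210
After the link scanner='suspicious': P(spam) = 0.4·0.0210 / (0.4·0.0210 + 0.25·0.9790) ≈ 0.0331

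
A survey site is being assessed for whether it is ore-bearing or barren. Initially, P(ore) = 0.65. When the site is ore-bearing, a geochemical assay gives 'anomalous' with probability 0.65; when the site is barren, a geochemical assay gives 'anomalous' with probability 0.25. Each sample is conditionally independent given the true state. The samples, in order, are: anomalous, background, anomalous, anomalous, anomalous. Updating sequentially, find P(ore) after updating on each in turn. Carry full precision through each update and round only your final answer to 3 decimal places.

0.975

Each posterior becomes the prior for the next update.
After 'anomalous': P(ore) = 0.65·0.6500 / (0.65·0.6500 + 0.25·0.3500) ≈ 0.8284
After 'background': P(ore) = 0.35·0.8284 / (0.35·0.8284 + 0.75·0.1716) ≈ 0.6926
After 'anomalous': P(ore) = 0.65·0.6926 / (0.65·0.6926 + 0.25·0.3074) ≈ 0.8542
After 'anomalous': P(ore) = 0.65·0.8542 / (0.65·0.8542 + 0.25·0.1458) ≈ 0.9384
After 'anomalous': P(ore) = 0.65·0.9384 / (0.65·0.9384 + 0.25·0.0616) ≈ 0.9754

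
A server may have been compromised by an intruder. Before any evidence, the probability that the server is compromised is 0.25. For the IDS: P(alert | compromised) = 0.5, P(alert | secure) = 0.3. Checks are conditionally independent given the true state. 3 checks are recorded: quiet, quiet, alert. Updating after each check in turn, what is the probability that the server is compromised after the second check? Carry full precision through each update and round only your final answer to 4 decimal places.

0.1453

After 'quiet': P(compromised) = 0.5·0.2500 / (0.5·0.2500 + 0.7·0.7500) ≈ 0.1923
After 'quiet': P(compromised) = 0.5·0.1923 / (0.5·0.1923 + 0.7·0.8077) ≈ 0.1453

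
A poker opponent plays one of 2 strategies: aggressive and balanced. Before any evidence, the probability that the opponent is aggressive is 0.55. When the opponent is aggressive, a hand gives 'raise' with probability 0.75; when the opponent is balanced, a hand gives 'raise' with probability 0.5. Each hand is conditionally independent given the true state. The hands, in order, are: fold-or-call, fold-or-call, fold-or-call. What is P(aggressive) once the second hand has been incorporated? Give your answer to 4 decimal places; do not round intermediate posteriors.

0.2340

After 'fold-or-call': P(aggressive) = 0.25·0.5500 / (0.25·0.5500 + 0.5·0.4500) ≈ 0.3793
After 'fold-or-call': P(aggressive) = 0.25·0.3793 / (0.25·0.3793 + 0.5·0.6207) ≈ 0.2340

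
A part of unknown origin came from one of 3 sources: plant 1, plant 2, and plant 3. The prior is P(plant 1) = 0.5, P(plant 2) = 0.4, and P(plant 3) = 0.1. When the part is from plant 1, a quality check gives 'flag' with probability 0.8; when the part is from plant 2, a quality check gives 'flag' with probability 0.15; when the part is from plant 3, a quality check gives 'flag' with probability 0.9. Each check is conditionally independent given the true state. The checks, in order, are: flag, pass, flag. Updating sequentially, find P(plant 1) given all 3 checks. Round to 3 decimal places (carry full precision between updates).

After 'flag': normaliser = 0.8·0.5000 + 0.15·0.4000 + 0.9·0.1000; P(plant 1) ≈ 0.7273, P(plant 2) ≈ 0.1091, P(plant 3) ≈ 0.1636
After 'pass': normaliser = 0.2·0.7273 + 0.85·0.1091 + 0.1·0.1636; P(plant 1) ≈ 0.5714, P(plant 2) ≈ 0.3643, P(plant 3) ≈ 0.0643
After 'flag': normaliser = 0.8·0.5714 + 0.15·0.3643 + 0.9·0.0643; P(plant 1) ≈ 0.8025, P(plant 2) ≈ 0.0959, P(plant 3) ≈ 0.1016

0.803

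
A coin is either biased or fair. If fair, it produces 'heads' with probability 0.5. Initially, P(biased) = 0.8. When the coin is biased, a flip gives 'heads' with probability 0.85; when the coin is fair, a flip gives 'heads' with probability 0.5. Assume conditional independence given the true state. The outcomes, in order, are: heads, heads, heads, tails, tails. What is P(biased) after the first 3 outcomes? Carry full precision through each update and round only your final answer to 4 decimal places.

0.9516

After 'heads': P(biased) = 0.85·0.8000 / (0.85·0.8000 + 0.5·0.2000) ≈ 0.8718
After 'heads': P(biased) = 0.85·0.8718 / (0.85·0.8718 + 0.5·0.1282) ≈ 0.9204
After 'heads': P(biased) = 0.85·0.9204 / (0.85·0.9204 + 0.5·0.0796) ≈ 0.9516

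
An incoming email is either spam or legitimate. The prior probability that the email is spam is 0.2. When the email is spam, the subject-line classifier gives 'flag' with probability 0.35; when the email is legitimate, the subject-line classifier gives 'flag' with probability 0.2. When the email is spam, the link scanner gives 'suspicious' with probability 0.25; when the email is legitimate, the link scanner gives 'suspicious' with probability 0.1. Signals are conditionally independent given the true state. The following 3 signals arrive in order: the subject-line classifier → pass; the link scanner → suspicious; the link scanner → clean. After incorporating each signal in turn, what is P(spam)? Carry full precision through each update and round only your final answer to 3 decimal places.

Each posterior becomes the prior for the next update.
After the subject-line classifier='pass': P(spam) = 0.65·0.2000 / (0.65·0.2000 + 0.8·0.8000) ≈ 0.1688
After the link scanner='suspicious': P(spam) = 0.25·0.1688 / (0.25·0.1688 + 0.1·0.8312) ≈ 0.3368
After the link scanner='clean': P(spam) = 0.75·0.3368 / (0.75·0.3368 + 0.9·0.6632) ≈ 0.2973

0.297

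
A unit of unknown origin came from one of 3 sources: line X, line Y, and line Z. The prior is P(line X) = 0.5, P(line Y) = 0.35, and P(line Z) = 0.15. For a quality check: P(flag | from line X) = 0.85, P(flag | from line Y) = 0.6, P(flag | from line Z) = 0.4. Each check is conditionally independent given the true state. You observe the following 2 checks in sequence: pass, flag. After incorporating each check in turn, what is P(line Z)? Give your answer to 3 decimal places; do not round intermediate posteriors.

After 'pass': normaliser = 0.15·0.5000 + 0.4·0.3500 + 0.6·0.1500; P(line X) ≈ 0.2459, P(line Y) ≈ 0.4590, P(line Z) ≈ 0.2951
After 'flag': normaliser = 0.85·0.2459 + 0.6·0.4590 + 0.4·0.2951; P(line X) ≈ 0.3469, P(line Y) ≈ 0.4571, P(line Z) ≈ 0.1959

0.196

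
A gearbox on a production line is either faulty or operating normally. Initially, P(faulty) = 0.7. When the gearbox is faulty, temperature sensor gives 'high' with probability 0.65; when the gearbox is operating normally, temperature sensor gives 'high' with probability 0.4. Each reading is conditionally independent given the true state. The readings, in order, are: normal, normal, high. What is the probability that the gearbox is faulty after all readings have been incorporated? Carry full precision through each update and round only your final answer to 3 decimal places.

After 'normal': P(faulty) = 0.35·0.7000 / (0.35·0.7000 + 0.6·0.3000) ≈ 0.5765
After 'normal': P(faulty) = 0.35·0.5765 / (0.35·0.5765 + 0.6·0.4235) ≈ 0.4426
After 'high': P(faulty) = 0.65·0.4426 / (0.65·0.4426 + 0.4·0.5574) ≈ 0.5634

0.563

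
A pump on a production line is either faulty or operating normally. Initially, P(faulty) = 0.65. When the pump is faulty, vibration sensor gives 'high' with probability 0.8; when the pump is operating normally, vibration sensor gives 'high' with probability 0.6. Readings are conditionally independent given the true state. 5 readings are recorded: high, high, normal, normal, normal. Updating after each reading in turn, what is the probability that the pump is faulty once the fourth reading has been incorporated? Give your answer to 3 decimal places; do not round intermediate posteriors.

0.452

After 'high': P(faulty) = 0.8·0.6500 / (0.8·0.6500 + 0.6·0.3500) ≈ 0.7123
After 'high': P(faulty) = 0.8·0.7123 / (0.8·0.7123 + 0.6·0.2877) ≈ 0.7675
After 'normal': P(faulty) = 0.2·0.7675 / (0.2·0.7675 + 0.4·0.2325) ≈ 0.6228
After 'normal': P(faulty) = 0.2·0.6228 / (0.2·0.6228 + 0.4·0.3772) ≈ 0.4522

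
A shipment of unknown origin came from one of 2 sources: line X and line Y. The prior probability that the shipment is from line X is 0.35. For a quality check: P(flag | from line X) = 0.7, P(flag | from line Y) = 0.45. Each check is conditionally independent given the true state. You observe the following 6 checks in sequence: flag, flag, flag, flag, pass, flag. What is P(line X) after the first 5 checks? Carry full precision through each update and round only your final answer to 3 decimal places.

After 'flag': P(line X) = 0.7·0.3500 / (0.7·0.3500 + 0.45·0.6500) ≈ 0.4558
After 'flag': P(line X) = 0.7·0.4558 / (0.7·0.4558 + 0.45·0.5442) ≈ 0.5658
After 'flag': P(line X) = 0.7·0.5658 / (0.7·0.5658 + 0.45·0.4342) ≈ 0.6696
After 'flag': P(line X) = 0.7·0.6696 / (0.7·0.6696 + 0.45·0.3304) ≈ 0.7592
After 'pass': P(line X) = 0.3·0.7592 / (0.3·0.7592 + 0.55·0.2408) ≈ 0.6323

0.632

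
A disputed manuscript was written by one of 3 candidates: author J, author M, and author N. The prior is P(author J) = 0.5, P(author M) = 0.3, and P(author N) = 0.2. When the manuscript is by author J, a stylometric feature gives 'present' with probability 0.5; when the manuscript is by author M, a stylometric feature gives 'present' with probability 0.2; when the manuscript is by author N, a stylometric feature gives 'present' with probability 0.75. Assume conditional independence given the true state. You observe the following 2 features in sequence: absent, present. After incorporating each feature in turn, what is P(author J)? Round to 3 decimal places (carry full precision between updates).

0.594

Apply Bayes' rule sequentially, carrying P(author J) forward.
After 'absent': normaliser = 0.5·0.5000 + 0.8·0.3000 + 0.25·0.2000; P(author J) ≈ 0.4630, P(author M) ≈ 0.4444, P(author N) ≈ 0.0926
After 'present': normaliser = 0.5·0.4630 + 0.2·0.4444 + 0.75·0.0926; P(author J) ≈ 0.5938, P(author M) ≈ 0.2280, P(author N) ≈ 0.1781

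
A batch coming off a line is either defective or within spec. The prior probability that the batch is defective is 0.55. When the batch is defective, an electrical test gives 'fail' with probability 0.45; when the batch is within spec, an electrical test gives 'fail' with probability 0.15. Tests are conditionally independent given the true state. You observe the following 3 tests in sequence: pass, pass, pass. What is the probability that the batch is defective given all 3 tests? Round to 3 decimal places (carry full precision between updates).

After 'pass': P(defective) = 0.55·0.5500 / (0.55·0.5500 + 0.85·0.4500) ≈ 0.4416
After 'pass': P(defective) = 0.55·0.4416 / (0.55·0.4416 + 0.85·0.5584) ≈ 0.3385
After 'pass': P(defective) = 0.55·0.3385 / (0.55·0.3385 + 0.85·0.6615) ≈ 0.2488

0.249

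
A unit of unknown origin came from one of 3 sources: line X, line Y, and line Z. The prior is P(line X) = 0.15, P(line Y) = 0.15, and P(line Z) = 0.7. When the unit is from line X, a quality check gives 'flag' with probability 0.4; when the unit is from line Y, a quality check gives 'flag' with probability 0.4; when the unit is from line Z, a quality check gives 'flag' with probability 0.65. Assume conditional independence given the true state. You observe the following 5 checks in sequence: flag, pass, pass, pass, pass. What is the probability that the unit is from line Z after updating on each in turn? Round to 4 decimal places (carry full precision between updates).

0.3051

Apply Bayes' rule sequentially, carrying P(line Z) forward.
After 'flag': normaliser = 0.4·0.1500 + 0.4·0.1500 + 0.65·0.7000; P(line X) ≈ 0.1043, P(line Y) ≈ 0.1043, P(line Z) ≈ 0.7913
After 'pass': normaliser = 0.6·0.1043 + 0.6·0.1043 + 0.35·0.7913; P(line X) ≈ 0.1557, P(line Y) ≈ 0.1557, P(line Z) ≈ 0.6886
After 'pass': normaliser = 0.6·0.1557 + 0.6·0.1557 + 0.35·0.6886; P(line X) ≈ 0.2183, P(line Y) ≈ 0.2183, P(line Z) ≈ 0.5634
After 'pass': normaliser = 0.6·0.2183 + 0.6·0.2183 + 0.35·0.5634; P(line X) ≈ 0.2853, P(line Y) ≈ 0.2853, P(line Z) ≈ 0.4294
After 'pass': normaliser = 0.6·0.2853 + 0.6·0.2853 + 0.35·0.4294; P(line X) ≈ 0.3475, P(line Y) ≈ 0.3475, P(line Z) ≈ 0.3051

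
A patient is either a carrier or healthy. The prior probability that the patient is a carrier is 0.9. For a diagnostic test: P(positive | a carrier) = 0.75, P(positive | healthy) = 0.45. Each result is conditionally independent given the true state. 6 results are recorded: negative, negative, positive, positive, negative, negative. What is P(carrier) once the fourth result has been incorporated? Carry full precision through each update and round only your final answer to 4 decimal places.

0.8378

Each posterior becomes the prior for the next update.
After 'negative': P(carrier) = 0.25·0.9000 / (0.25·0.9000 + 0.55·0.1000) ≈ 0.8036
After 'negative': P(carrier) = 0.25·0.8036 / (0.25·0.8036 + 0.55·0.1964) ≈ 0.6503
After 'positive': P(carrier) = 0.75·0.6503 / (0.75·0.6503 + 0.45·0.3497) ≈ 0.7560
After 'positive': P(carrier) = 0.75·0.7560 / (0.75·0.7560 + 0.45·0.2440) ≈ 0.8378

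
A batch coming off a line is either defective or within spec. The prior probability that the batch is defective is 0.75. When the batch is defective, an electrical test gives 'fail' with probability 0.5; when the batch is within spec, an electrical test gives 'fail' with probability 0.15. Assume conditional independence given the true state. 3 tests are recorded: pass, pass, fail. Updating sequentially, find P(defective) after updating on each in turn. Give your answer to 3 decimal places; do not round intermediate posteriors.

0.776

After 'pass': P(defective) = 0.5·0.7500 / (0.5·0.7500 + 0.85·0.2500) ≈ 0.6383
After 'pass': P(defective) = 0.5·0.6383 / (0.5·0.6383 + 0.85·0.3617) ≈ 0.5093
After 'fail': P(defective) = 0.5·0.5093 / (0.5·0.5093 + 0.15·0.4907) ≈ 0.7758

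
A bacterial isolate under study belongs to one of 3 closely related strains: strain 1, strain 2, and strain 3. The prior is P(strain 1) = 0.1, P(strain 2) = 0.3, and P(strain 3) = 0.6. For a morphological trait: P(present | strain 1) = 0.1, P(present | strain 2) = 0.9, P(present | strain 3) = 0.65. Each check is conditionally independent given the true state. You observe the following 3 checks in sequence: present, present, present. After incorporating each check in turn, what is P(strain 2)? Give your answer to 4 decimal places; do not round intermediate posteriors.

After 'present': normaliser = 0.1·0.1000 + 0.9·0.3000 + 0.65·0.6000; P(strain 1) ≈ 0.0149, P(strain 2) ≈ 0.4030, P(strain 3) ≈ 0.5821
After 'present': normaliser = 0.1·0.0149 + 0.9·0.4030 + 0.65·0.5821; P(strain 1) ≈ 0.0020, P(strain 2) ≈ 0.4884, P(strain 3) ≈ 0.5095
After 'present': normaliser = 0.1·0.0020 + 0.9·0.4884 + 0.65·0.5095; P(strain 1) ≈ 0.0003, P(strain 2) ≈ 0.5702, P(strain 3) ≈ 0.4296

0.5702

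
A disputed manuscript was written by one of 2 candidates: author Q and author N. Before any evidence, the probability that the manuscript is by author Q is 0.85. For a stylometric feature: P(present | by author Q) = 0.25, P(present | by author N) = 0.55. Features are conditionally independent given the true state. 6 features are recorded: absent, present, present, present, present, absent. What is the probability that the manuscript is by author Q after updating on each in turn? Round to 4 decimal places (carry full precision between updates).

After 'absent': P(author Q) = 0.75·0.8500 / (0.75·0.8500 + 0.45·0.1500) ≈ 0.9043
After 'present': P(author Q) = 0.25·0.9043 / (0.25·0.9043 + 0.55·0.0957) ≈ 0.8111
After 'present': P(author Q) = 0.25·0.8111 / (0.25·0.8111 + 0.55·0.1889) ≈ 0.6612
After 'present': P(author Q) = 0.25·0.6612 / (0.25·0.6612 + 0.55·0.3388) ≈ 0.4700
After 'present': P(author Q) = 0.25·0.4700 / (0.25·0.4700 + 0.55·0.5300) ≈ 0.2873
After 'absent': P(author Q) = 0.75·0.2873 / (0.75·0.2873 + 0.45·0.7127) ≈ 0.4019

0.4019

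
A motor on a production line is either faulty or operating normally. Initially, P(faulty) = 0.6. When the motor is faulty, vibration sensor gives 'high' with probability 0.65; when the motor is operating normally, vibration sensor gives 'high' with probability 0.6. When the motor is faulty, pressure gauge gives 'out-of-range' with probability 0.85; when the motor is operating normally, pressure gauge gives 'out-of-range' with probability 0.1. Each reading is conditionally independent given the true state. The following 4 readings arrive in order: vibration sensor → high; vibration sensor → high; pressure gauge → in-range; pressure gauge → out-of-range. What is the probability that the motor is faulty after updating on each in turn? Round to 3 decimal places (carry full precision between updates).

0.714

After vibration sensor='high': P(faulty) = 0.65·0.6000 / (0.65·0.6000 + 0.6·0.4000) ≈ 0.6190
After vibration sensor='high': P(faulty) = 0.65·0.6190 / (0.65·0.6190 + 0.6·0.3810) ≈ 0.6377
After pressure gauge='in-range': P(faulty) = 0.15·0.6377 / (0.15·0.6377 + 0.9·0.3623) ≈ 0.2268
After pressure gauge='out-of-range': P(faulty) = 0.85·0.2268 / (0.85·0.2268 + 0.1·0.7732) ≈ 0.7138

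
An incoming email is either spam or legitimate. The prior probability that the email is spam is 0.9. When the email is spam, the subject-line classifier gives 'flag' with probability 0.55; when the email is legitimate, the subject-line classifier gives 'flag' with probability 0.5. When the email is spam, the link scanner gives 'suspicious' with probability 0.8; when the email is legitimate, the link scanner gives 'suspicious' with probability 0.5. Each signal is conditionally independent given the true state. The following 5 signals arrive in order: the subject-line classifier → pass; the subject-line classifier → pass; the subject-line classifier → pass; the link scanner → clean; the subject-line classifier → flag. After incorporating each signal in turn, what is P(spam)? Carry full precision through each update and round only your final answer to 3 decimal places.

0.743

After the subject-line classifier='pass': P(spam) = 0.45·0.9000 / (0.45·0.9000 + 0.5·0.1000) ≈ 0.8901
After the subject-line classifier='pass': P(spam) = 0.45·0.8901 / (0.45·0.8901 + 0.5·0.1099) ≈ 0.8794
After the subject-line classifier='pass': P(spam) = 0.45·0.8794 / (0.45·0.8794 + 0.5·0.1206) ≈ 0.8677
After the link scanner='clean': P(spam) = 0.2·0.8677 / (0.2·0.8677 + 0.5·0.1323) ≈ 0.7241
After the subject-line classifier='flag': P(spam) = 0.55·0.7241 / (0.55·0.7241 + 0.5·0.2759) ≈ 0.7427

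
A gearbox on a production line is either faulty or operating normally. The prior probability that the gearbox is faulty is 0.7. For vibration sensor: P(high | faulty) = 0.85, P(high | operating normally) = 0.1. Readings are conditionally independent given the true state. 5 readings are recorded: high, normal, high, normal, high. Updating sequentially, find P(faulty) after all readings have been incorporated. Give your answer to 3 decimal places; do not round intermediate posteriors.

0.975

After 'high': P(faulty) = 0.85·0.7000 / (0.85·0.7000 + 0.1·0.3000) ≈ 0.9520
After 'normal': P(faulty) = 0.15·0.9520 / (0.15·0.9520 + 0.9·0.0480) ≈ 0.7677
After 'high': P(faulty) = 0.85·0.7677 / (0.85·0.7677 + 0.1·0.2323) ≈ 0.9656
After 'normal': P(faulty) = 0.15·0.9656 / (0.15·0.9656 + 0.9·0.0344) ≈ 0.8240
After 'high': P(faulty) = 0.85·0.8240 / (0.85·0.8240 + 0.1·0.1760) ≈ 0.9755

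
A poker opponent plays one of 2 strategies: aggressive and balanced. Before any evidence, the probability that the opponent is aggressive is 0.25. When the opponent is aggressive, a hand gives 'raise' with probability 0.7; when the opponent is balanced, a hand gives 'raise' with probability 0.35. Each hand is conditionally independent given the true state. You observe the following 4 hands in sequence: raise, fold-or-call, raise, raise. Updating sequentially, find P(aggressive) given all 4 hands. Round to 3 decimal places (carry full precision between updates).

Each posterior becomes the prior for the next update.
After 'raise': P(aggressive) = 0.7·0.2500 / (0.7·0.2500 + 0.35·0.7500) ≈ 0.4000
After 'fold-or-call': P(aggressive) = 0.3·0.4000 / (0.3·0.4000 + 0.65·0.6000) ≈ 0.2353
After 'raise': P(aggressive) = 0.7·0.2353 / (0.7·0.2353 + 0.35·0.7647) ≈ 0.3810
After 'raise': P(aggressive) = 0.7·0.3810 / (0.7·0.3810 + 0.35·0.6190) ≈ 0.5517

0.552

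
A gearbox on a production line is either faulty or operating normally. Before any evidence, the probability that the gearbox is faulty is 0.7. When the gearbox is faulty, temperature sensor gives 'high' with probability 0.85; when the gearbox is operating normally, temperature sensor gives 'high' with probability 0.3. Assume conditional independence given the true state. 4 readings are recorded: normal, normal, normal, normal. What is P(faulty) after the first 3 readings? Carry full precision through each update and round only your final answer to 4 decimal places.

After 'normal': P(faulty) = 0.15·0.7000 / (0.15·0.7000 + 0.7·0.3000) ≈ 0.3333
After 'normal': P(faulty) = 0.15·0.3333 / (0.15·0.3333 + 0.7·0.6667) ≈ 0.0968
After 'normal': P(faulty) = 0.15·0.0968 / (0.15·0.0968 + 0.7·0.9032) ≈ 0.0224

0.0224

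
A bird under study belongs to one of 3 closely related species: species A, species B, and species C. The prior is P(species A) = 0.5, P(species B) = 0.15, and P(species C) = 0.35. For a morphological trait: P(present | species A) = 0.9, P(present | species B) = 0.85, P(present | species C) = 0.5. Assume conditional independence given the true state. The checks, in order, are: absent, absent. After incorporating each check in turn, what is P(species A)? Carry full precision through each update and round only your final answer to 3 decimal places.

Each posterior becomes the prior for the next update.
After 'absent': normaliser = 0.1·0.5000 + 0.15·0.1500 + 0.5·0.3500; P(species A) ≈ 0.2020, P(species B) ≈ 0.0909, P(species C) ≈ 0.7071
After 'absent': normaliser = 0.1·0.2020 + 0.15·0.0909 + 0.5·0.7071; P(species A) ≈ 0.0522, P(species B) ≈ 0.0352, P(species C) ≈ 0.9126

0.052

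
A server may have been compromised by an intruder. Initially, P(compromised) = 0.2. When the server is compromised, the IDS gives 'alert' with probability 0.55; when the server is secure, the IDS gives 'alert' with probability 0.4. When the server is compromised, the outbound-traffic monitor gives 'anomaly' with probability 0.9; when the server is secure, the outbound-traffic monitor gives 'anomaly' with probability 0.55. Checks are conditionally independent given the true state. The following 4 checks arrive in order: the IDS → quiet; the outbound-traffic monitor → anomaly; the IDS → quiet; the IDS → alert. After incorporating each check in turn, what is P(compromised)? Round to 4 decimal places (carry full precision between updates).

After the IDS='quiet': P(compromised) = 0.45·0.2000 / (0.45·0.2000 + 0.6·0.8000) ≈ 0.1579
After the outbound-traffic monitor='anomaly': P(compromised) = 0.9·0.1579 / (0.9·0.1579 + 0.55·0.8421) ≈ 0.2348
After the IDS='quiet': P(compromised) = 0.45·0.2348 / (0.45·0.2348 + 0.6·0.7652) ≈ 0.1871
After the IDS='alert': P(compromised) = 0.55·0.1871 / (0.55·0.1871 + 0.4·0.8129) ≈ 0.2404

0.2404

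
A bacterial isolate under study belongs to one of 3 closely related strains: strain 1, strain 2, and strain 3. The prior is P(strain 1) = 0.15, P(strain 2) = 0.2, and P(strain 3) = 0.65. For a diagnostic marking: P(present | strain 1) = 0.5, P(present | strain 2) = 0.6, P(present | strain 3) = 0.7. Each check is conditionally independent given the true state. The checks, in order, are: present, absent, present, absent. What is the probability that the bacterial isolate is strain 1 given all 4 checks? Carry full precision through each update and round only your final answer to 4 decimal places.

0.1892

After 'present': normaliser = 0.5·0.1500 + 0.6·0.2000 + 0.7·0.6500; P(strain 1) ≈ 0.1154, P(strain 2) ≈ 0.1846, P(strain 3) ≈ 0.7000
After 'absent': normaliser = 0.5·0.1154 + 0.4·0.1846 + 0.3·0.7000; P(strain 1) ≈ 0.1689, P(strain 2) ≈ 0.2162, P(strain 3) ≈ 0.6149
After 'present': normaliser = 0.5·0.1689 + 0.6·0.2162 + 0.7·0.6149; P(strain 1) ≈ 0.1310, P(strain 2) ≈ 0.2013, P(strain 3) ≈ 0.6677
After 'absent': normaliser = 0.5·0.1310 + 0.4·0.2013 + 0.3·0.6677; P(strain 1) ≈ 0.1892, P(strain 2) ≈ 0.2324, P(strain 3) ≈ 0.5784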